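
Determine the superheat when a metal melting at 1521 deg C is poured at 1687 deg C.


Formula: Superheat = T_pour - T_melt
Superheat = 1687 - 1521 = 166 deg C

Answer: 166 deg C


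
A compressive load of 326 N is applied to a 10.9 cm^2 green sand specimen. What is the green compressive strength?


Formula: Compressive Strength = Force / Area
Strength = 326 N / 10.9 cm^2 = 29.9083 N/cm^2

Answer: 29.9083 N/cm^2


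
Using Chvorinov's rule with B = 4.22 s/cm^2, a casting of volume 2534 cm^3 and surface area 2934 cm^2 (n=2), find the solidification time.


Formula: t_s = B * (V/A)^n  (Chvorinov's rule, n=2)
Modulus M = V/A = 2534/2934 = 0.863667 cm
M^2 = 0.863667^2 = 0.745921 cm^2
t_s = 4.22 * 0.745921 = 3.1478 s


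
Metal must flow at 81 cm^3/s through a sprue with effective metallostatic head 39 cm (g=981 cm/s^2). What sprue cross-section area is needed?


Formula: v = sqrt(2*g*h), A = Q/v
Velocity: v = sqrt(2 * 981 * 39) = sqrt(76518) = 276.6189 cm/s
Sprue area: A = Q / v = 81 / 276.6189 = 0.2928 cm^2

Final answer: 0.2928 cm^2


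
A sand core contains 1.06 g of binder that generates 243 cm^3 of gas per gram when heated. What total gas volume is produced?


Formula: V_gas = W_binder * gas_evolution_rate
V = 1.06 g * 243 cm^3/g = 257.5800 cm^3

257.5800 cm^3


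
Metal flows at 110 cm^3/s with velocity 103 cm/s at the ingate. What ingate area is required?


Formula: A_ingate = Q / v  (continuity equation)
A = 110 cm^3/s / 103 cm/s = 1.0680 cm^2


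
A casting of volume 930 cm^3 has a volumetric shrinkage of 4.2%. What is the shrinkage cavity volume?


Formula: V_shrink = V_casting * shrinkage_pct / 100
V_shrink = 930 cm^3 * 4.2 / 100 = 39.0600 cm^3

Final answer: 39.0600 cm^3


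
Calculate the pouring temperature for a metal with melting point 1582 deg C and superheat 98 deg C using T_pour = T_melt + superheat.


Formula: T_pour = T_melt + Superheat
T_pour = 1582 + 98 = 1680 deg C


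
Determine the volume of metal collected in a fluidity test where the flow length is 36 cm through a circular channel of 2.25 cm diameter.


Formula: V = pi * (d/2)^2 * L  (cylinder volume)
Radius = 2.25/2 = 1.125 cm
V = pi * 1.125^2 * 36 = 143.1388 cm^3


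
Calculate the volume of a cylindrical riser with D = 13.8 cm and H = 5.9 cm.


Formula: V = pi * (D/2)^2 * H  (cylinder volume)
Radius = D/2 = 13.8/2 = 6.9 cm
V = pi * 6.9^2 * 5.9 = 882.4702 cm^3


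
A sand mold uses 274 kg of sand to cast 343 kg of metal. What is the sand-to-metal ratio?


Formula: Sand-to-Metal Ratio = W_sand / W_metal
Ratio = 274 kg / 343 kg = 0.7988

0.7988


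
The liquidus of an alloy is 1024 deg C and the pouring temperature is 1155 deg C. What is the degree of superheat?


Formula: Superheat = T_pour - T_melt
Superheat = 1155 - 1024 = 131 deg C

Answer: 131 deg C


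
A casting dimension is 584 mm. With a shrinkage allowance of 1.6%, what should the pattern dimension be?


Formula: L_pattern = L_casting * (1 + shrinkage_rate/100)
Shrinkage factor = 1 + 1.6/100 = 1.016
L_pattern = 584 mm * 1.016 = 593.3440 mm

Final answer: 593.3440 mm


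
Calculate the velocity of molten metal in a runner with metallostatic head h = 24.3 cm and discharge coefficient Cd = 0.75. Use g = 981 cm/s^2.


Formula: v = Cd * sqrt(2 * g * h)  (Torricelli with discharge coefficient)
2*g*h = 2 * 981 * 24.3 = 47676.6 cm^2/s^2
sqrt(47676.6) = 218.34972 cm/s
v = 0.75 * 218.34972 = 163.7623 cm/s

Answer: 163.7623 cm/s


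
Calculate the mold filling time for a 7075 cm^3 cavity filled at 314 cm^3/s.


Formula: t_fill = V_mold / Q_flow
t = 7075 cm^3 / 314 cm^3/s = 22.5318 s


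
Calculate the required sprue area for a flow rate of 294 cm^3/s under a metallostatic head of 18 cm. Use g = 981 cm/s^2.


Formula: v = sqrt(2*g*h), A = Q/v
Velocity: v = sqrt(2 * 981 * 18) = sqrt(35316) = 187.9255 cm/s
Sprue area: A = Q / v = 294 / 187.9255 = 1.5644 cm^2

1.5644 cm^2


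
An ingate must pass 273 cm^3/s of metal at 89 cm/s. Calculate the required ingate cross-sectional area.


Formula: A_ingate = Q / v  (continuity equation)
A = 273 cm^3/s / 89 cm/s = 3.0674 cm^2

Final answer: 3.0674 cm^2


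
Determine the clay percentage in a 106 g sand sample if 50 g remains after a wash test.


Formula: Clay% = (W_total - W_washed) / W_total * 100
Clay mass = 106 - 50 = 56 g
Clay% = 56 / 106 * 100 = 52.8302%

Final answer: 52.8302%


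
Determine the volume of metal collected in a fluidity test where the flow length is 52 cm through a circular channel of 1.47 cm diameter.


Formula: V = pi * (d/2)^2 * L  (cylinder volume)
Radius = 1.47/2 = 0.735 cm
V = pi * 0.735^2 * 52 = 88.2527 cm^3

88.2527 cm^3


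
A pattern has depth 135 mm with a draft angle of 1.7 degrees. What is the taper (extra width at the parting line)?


Formula: taper = depth * tan(draft_angle)
tan(1.7 deg) = 0.0296793
taper = 135 mm * 0.0296793 = 4.0067 mm

Answer: 4.0067 mm


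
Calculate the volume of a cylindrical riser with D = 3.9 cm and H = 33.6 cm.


Formula: V = pi * (D/2)^2 * H  (cylinder volume)
Radius = D/2 = 3.9/2 = 1.95 cm
V = pi * 1.95^2 * 33.6 = 401.3824 cm^3

Answer: 401.3824 cm^3


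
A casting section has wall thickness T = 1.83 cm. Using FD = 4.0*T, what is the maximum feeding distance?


Formula: FD = 4.0 * T  (riser feeding-distance rule)
FD = 4.0 * 1.83 cm = 7.3200 cm

Answer: 7.3200 cm


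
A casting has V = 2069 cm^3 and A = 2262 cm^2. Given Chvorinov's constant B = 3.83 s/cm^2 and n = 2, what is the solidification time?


Formula: t_s = B * (V/A)^n  (Chvorinov's rule, n=2)
Modulus M = V/A = 2069/2262 = 0.914677 cm
M^2 = 0.914677^2 = 0.836634 cm^2
t_s = 3.83 * 0.836634 = 3.2043 s

3.2043 s


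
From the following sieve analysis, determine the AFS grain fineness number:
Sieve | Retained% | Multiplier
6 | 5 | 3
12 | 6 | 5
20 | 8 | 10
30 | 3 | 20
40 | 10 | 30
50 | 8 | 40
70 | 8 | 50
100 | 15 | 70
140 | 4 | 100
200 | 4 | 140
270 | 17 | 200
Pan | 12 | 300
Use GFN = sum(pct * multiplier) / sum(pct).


Formula: GFN = sum(pct * multiplier) / sum(pct)
sum(pct * multiplier) = 10215
sum(pct) = 100
GFN = 10215 / 100 = 102.15

Answer: 102.15


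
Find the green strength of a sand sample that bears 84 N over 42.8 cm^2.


Formula: Compressive Strength = Force / Area
Strength = 84 N / 42.8 cm^2 = 1.9626 N/cm^2

1.9626 N/cm^2


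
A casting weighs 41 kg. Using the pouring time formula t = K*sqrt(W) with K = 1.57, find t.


Formula: t = K * sqrt(W)
sqrt(W) = sqrt(41) = 6.40312
t = 1.57 * 6.40312 = 10.0529 s

10.0529 s


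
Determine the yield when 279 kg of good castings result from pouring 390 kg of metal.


Formula: Casting Yield = (W_good / W_total) * 100
Yield = (279 kg / 390 kg) * 100 = 71.5385%

Answer: 71.5385%


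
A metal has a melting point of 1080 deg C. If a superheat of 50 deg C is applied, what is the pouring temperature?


Formula: T_pour = T_melt + Superheat
T_pour = 1080 + 50 = 1130 deg C

Answer: 1130 deg C


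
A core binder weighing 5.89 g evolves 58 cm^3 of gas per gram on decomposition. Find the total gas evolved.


Formula: V_gas = W_binder * gas_evolution_rate
V = 5.89 g * 58 cm^3/g = 341.6200 cm^3

Answer: 341.6200 cm^3


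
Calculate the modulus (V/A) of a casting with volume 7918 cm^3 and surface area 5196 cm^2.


Formula: Casting Modulus M = V / A
M = 7918 cm^3 / 5196 cm^2 = 1.5239 cm

1.5239 cm


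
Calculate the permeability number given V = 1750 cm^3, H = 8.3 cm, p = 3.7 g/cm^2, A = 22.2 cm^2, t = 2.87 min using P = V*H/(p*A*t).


Formula: Permeability Number P = (V * H) / (p * A * t)
Numerator: V * H = 1750 * 8.3 = 14525.0
Denominator: p * A * t = 3.7 * 22.2 * 2.87 = 235.7418
P = 14525.0 / 235.7418 = 61.6140

Final answer: 61.6140


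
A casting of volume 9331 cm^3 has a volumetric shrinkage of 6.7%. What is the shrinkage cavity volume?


Formula: V_shrink = V_casting * shrinkage_pct / 100
V_shrink = 9331 cm^3 * 6.7 / 100 = 625.1770 cm^3


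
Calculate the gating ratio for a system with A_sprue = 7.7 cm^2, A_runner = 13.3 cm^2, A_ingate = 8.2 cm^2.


Sprue:Runner:Ingate = 1 : 13.3/7.7 : 8.2/7.7 = 1:1.73:1.06

Answer: 1:1.73:1.06


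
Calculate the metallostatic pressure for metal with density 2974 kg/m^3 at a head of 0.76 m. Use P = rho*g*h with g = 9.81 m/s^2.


Formula: P = rho * g * h
rho * g = 2974 * 9.81 = 29174.94 N/m^3
P = 29174.94 * 0.76 = 22172.9544 Pa

Final answer: 22172.9544 Pa


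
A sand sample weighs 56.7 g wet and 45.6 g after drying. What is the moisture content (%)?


Formula: MC = (W_wet - W_dry) / W_wet * 100
Water mass = 56.7 - 45.6 = 11.1 g
MC = 11.1 / 56.7 * 100 = 19.5767%

Answer: 19.5767%


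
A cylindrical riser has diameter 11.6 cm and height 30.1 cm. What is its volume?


Formula: V = pi * (D/2)^2 * H  (cylinder volume)
Radius = D/2 = 11.6/2 = 5.8 cm
V = pi * 5.8^2 * 30.1 = 3181.0636 cm^3

Final answer: 3181.0636 cm^3


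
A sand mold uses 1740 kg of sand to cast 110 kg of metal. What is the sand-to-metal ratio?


Formula: Sand-to-Metal Ratio = W_sand / W_metal
Ratio = 1740 kg / 110 kg = 15.8182

Answer: 15.8182


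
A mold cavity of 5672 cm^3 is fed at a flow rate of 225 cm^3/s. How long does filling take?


Formula: t_fill = V_mold / Q_flow
t = 5672 cm^3 / 225 cm^3/s = 25.2089 s

25.2089 s


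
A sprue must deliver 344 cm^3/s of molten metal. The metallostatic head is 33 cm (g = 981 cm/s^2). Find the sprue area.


Formula: v = sqrt(2*g*h), A = Q/v
Velocity: v = sqrt(2 * 981 * 33) = sqrt(64746) = 254.4524 cm/s
Sprue area: A = Q / v = 344 / 254.4524 = 1.3519 cm^2

Answer: 1.3519 cm^2


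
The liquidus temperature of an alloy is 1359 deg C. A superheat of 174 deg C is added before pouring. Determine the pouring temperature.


Formula: T_pour = T_melt + Superheat
T_pour = 1359 + 174 = 1533 deg C

Final answer: 1533 deg C


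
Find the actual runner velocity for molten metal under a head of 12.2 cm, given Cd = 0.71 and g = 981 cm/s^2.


Formula: v = Cd * sqrt(2 * g * h)  (Torricelli with discharge coefficient)
2*g*h = 2 * 981 * 12.2 = 23936.4 cm^2/s^2
sqrt(23936.4) = 154.71393 cm/s
v = 0.71 * 154.71393 = 109.8469 cm/s

Answer: 109.8469 cm/s


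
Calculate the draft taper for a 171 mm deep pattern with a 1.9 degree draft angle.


Formula: taper = depth * tan(draft_angle)
tan(1.9 deg) = 0.0331734
taper = 171 mm * 0.0331734 = 5.6727 mm

Answer: 5.6727 mm


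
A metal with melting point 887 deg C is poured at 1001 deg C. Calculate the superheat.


Formula: Superheat = T_pour - T_melt
Superheat = 1001 - 887 = 114 deg C


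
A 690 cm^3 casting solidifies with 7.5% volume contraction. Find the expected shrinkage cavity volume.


Formula: V_shrink = V_casting * shrinkage_pct / 100
V_shrink = 690 cm^3 * 7.5 / 100 = 51.7500 cm^3

Answer: 51.7500 cm^3


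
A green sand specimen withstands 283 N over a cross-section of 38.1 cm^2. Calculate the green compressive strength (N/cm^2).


Formula: Compressive Strength = Force / Area
Strength = 283 N / 38.1 cm^2 = 7.4278 N/cm^2

Final answer: 7.4278 N/cm^2


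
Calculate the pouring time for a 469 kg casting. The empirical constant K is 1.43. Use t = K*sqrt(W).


Formula: t = K * sqrt(W)
sqrt(W) = sqrt(469) = 21.65641
t = 1.43 * 21.65641 = 30.9687 s

30.9687 s


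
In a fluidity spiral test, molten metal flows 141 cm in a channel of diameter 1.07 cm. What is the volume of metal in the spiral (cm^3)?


Formula: V = pi * (d/2)^2 * L  (cylinder volume)
Radius = 1.07/2 = 0.535 cm
V = pi * 0.535^2 * 141 = 126.7875 cm^3

126.7875 cm^3


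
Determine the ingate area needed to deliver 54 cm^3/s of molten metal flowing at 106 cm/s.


Formula: A_ingate = Q / v  (continuity equation)
A = 54 cm^3/s / 106 cm/s = 0.5094 cm^2

Final answer: 0.5094 cm^2


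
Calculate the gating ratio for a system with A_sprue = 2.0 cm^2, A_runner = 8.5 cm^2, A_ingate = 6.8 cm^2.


Sprue:Runner:Ingate = 1 : 8.5/2.0 : 6.8/2.0 = 1:4.25:3.40

1:4.25:3.40


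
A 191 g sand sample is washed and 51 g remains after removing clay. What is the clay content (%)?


Formula: Clay% = (W_total - W_washed) / W_total * 100
Clay mass = 191 - 51 = 140 g
Clay% = 140 / 191 * 100 = 73.2984%


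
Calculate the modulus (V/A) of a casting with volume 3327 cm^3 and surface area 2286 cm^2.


Formula: Casting Modulus M = V / A
M = 3327 cm^3 / 2286 cm^2 = 1.4554 cm

Answer: 1.4554 cm


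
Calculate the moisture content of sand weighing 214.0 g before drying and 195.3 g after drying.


Formula: MC = (W_wet - W_dry) / W_wet * 100
Water mass = 214.0 - 195.3 = 18.7 g
MC = 18.7 / 214.0 * 100 = 8.7383%

Final answer: 8.7383%


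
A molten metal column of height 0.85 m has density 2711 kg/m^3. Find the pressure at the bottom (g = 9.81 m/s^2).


Formula: P = rho * g * h
rho * g = 2711 * 9.81 = 26594.91 N/m^3
P = 26594.91 * 0.85 = 22605.6735 Pa

Final answer: 22605.6735 Pa


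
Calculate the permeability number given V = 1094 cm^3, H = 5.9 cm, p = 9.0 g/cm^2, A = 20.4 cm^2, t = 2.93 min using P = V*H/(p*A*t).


Formula: Permeability Number P = (V * H) / (p * A * t)
Numerator: V * H = 1094 * 5.9 = 6454.6
Denominator: p * A * t = 9.0 * 20.4 * 2.93 = 537.948
P = 6454.6 / 537.948 = 11.9986


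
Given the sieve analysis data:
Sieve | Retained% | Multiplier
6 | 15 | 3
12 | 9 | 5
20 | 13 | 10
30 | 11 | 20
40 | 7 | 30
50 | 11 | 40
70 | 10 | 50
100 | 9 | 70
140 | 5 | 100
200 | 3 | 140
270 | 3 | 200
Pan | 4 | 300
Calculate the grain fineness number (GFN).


Formula: GFN = sum(pct * multiplier) / sum(pct)
sum(pct * multiplier) = 4940
sum(pct) = 100
GFN = 4940 / 100 = 49.40

Answer: 49.40


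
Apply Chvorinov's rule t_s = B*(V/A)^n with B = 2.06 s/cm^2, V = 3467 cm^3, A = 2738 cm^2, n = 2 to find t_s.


Formula: t_s = B * (V/A)^n  (Chvorinov's rule, n=2)
Modulus M = V/A = 3467/2738 = 1.266253 cm
M^2 = 1.266253^2 = 1.603397 cm^2
t_s = 2.06 * 1.603397 = 3.3030 s

Answer: 3.3030 s


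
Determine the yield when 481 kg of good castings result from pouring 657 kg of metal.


Formula: Casting Yield = (W_good / W_total) * 100
Yield = (481 kg / 657 kg) * 100 = 73.2116%

73.2116%


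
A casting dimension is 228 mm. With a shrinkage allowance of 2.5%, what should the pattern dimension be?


Formula: L_pattern = L_casting * (1 + shrinkage_rate/100)
Shrinkage factor = 1 + 2.5/100 = 1.025
L_pattern = 228 mm * 1.025 = 233.7000 mm


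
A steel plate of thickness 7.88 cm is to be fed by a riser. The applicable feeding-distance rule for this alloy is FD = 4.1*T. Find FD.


Formula: FD = 4.1 * T  (riser feeding-distance rule)
FD = 4.1 * 7.88 cm = 32.3080 cm


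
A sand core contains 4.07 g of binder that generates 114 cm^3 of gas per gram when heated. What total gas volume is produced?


Formula: V_gas = W_binder * gas_evolution_rate
V = 4.07 g * 114 cm^3/g = 463.9800 cm^3


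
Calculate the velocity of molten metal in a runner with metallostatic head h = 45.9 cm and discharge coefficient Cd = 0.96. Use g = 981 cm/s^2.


Formula: v = Cd * sqrt(2 * g * h)  (Torricelli with discharge coefficient)
2*g*h = 2 * 981 * 45.9 = 90055.8 cm^2/s^2
sqrt(90055.8) = 300.09299 cm/s
v = 0.96 * 300.09299 = 288.0893 cm/s


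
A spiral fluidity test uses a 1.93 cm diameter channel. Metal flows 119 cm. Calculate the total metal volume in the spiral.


Formula: V = pi * (d/2)^2 * L  (cylinder volume)
Radius = 1.93/2 = 0.965 cm
V = pi * 0.965^2 * 119 = 348.1380 cm^3

Final answer: 348.1380 cm^3


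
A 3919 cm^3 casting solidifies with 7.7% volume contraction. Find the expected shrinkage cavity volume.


Formula: V_shrink = V_casting * shrinkage_pct / 100
V_shrink = 3919 cm^3 * 7.7 / 100 = 301.7630 cm^3

Answer: 301.7630 cm^3


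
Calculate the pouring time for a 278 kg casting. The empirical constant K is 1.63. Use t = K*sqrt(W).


Formula: t = K * sqrt(W)
sqrt(W) = sqrt(278) = 16.67333
t = 1.63 * 16.67333 = 27.1775 s


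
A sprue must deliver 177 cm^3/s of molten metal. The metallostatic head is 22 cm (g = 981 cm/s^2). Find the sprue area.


Formula: v = sqrt(2*g*h), A = Q/v
Velocity: v = sqrt(2 * 981 * 22) = sqrt(43164) = 207.7595 cm/s
Sprue area: A = Q / v = 177 / 207.7595 = 0.8519 cm^2

Answer: 0.8519 cm^2


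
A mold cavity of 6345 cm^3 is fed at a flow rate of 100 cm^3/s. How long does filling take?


Formula: t_fill = V_mold / Q_flow
t = 6345 cm^3 / 100 cm^3/s = 63.4500 s

Final answer: 63.4500 s


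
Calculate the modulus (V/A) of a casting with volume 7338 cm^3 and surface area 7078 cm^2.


Formula: Casting Modulus M = V / A
M = 7338 cm^3 / 7078 cm^2 = 1.0367 cm

Answer: 1.0367 cm


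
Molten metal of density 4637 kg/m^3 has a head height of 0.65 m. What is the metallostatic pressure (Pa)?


Formula: P = rho * g * h
rho * g = 4637 * 9.81 = 45488.97 N/m^3
P = 45488.97 * 0.65 = 29567.8305 Pa

Final answer: 29567.8305 Pa


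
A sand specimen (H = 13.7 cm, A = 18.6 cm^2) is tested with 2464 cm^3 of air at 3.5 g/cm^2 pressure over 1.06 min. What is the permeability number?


Formula: Permeability Number P = (V * H) / (p * A * t)
Numerator: V * H = 2464 * 13.7 = 33756.8
Denominator: p * A * t = 3.5 * 18.6 * 1.06 = 69.006
P = 33756.8 / 69.006 = 489.1864

Answer: 489.1864


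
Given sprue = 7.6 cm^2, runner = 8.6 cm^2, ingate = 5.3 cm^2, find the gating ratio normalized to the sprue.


Sprue:Runner:Ingate = 1 : 8.6/7.6 : 5.3/7.6 = 1:1.13:0.70


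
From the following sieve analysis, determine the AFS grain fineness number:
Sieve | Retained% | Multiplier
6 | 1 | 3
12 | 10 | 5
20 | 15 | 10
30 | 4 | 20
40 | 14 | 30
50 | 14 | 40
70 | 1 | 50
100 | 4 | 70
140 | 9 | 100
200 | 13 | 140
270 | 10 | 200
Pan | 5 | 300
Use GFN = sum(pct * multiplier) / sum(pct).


Formula: GFN = sum(pct * multiplier) / sum(pct)
sum(pct * multiplier) = 7813
sum(pct) = 100
GFN = 7813 / 100 = 78.13

78.13


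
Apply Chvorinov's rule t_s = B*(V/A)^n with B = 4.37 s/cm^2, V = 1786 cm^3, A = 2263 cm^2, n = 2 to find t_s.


Formula: t_s = B * (V/A)^n  (Chvorinov's rule, n=2)
Modulus M = V/A = 1786/2263 = 0.789218 cm
M^2 = 0.789218^2 = 0.622865 cm^2
t_s = 4.37 * 0.622865 = 2.7219 s

Answer: 2.7219 s


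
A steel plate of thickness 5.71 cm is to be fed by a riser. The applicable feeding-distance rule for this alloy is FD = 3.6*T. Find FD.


Formula: FD = 3.6 * T  (riser feeding-distance rule)
FD = 3.6 * 5.71 cm = 20.5560 cm


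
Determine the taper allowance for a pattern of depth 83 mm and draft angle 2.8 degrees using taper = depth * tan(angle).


Formula: taper = depth * tan(draft_angle)
tan(2.8 deg) = 0.0489082
taper = 83 mm * 0.0489082 = 4.0594 mm

4.0594 mm


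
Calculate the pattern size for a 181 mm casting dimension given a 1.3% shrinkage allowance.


Formula: L_pattern = L_casting * (1 + shrinkage_rate/100)
Shrinkage factor = 1 + 1.3/100 = 1.013
L_pattern = 181 mm * 1.013 = 183.3530 mm

Final answer: 183.3530 mm


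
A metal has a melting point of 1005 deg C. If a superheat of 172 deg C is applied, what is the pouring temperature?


Formula: T_pour = T_melt + Superheat
T_pour = 1005 + 172 = 1177 deg C

1177 deg C


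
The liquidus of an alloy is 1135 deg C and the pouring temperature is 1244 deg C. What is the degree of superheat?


Formula: Superheat = T_pour - T_melt
Superheat = 1244 - 1135 = 109 deg C


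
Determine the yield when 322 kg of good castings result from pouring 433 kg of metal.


Formula: Casting Yield = (W_good / W_total) * 100
Yield = (322 kg / 433 kg) * 100 = 74.3649%

Final answer: 74.3649%


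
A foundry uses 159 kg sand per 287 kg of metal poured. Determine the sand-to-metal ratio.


Formula: Sand-to-Metal Ratio = W_sand / W_metal
Ratio = 159 kg / 287 kg = 0.5540

0.5540


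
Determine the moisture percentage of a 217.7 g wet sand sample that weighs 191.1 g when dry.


Formula: MC = (W_wet - W_dry) / W_wet * 100
Water mass = 217.7 - 191.1 = 26.6 g
MC = 26.6 / 217.7 * 100 = 12.2186%

12.2186%


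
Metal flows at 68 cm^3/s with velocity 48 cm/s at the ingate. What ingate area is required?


Formula: A_ingate = Q / v  (continuity equation)
A = 68 cm^3/s / 48 cm/s = 1.4167 cm^2

Final answer: 1.4167 cm^2


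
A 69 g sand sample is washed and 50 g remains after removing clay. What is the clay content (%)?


Formula: Clay% = (W_total - W_washed) / W_total * 100
Clay mass = 69 - 50 = 19 g
Clay% = 19 / 69 * 100 = 27.5362%

Answer: 27.5362%


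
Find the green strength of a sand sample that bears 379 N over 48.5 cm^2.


Formula: Compressive Strength = Force / Area
Strength = 379 N / 48.5 cm^2 = 7.8144 N/cm^2

Answer: 7.8144 N/cm^2


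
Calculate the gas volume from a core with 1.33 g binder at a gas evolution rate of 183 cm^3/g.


Formula: V_gas = W_binder * gas_evolution_rate
V = 1.33 g * 183 cm^3/g = 243.3900 cm^3

Answer: 243.3900 cm^3


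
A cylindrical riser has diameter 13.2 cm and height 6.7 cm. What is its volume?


Formula: V = pi * (D/2)^2 * H  (cylinder volume)
Radius = D/2 = 13.2/2 = 6.6 cm
V = pi * 6.6^2 * 6.7 = 916.8801 cm^3


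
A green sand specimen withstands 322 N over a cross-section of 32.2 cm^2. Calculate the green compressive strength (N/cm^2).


Formula: Compressive Strength = Force / Area
Strength = 322 N / 32.2 cm^2 = 10.0000 N/cm^2

Answer: 10.0000 N/cm^2


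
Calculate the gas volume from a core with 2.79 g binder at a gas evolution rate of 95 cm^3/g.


Formula: V_gas = W_binder * gas_evolution_rate
V = 2.79 g * 95 cm^3/g = 265.0500 cm^3


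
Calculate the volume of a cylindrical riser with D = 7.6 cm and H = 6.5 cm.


Formula: V = pi * (D/2)^2 * H  (cylinder volume)
Radius = D/2 = 7.6/2 = 3.8 cm
V = pi * 3.8^2 * 6.5 = 294.8699 cm^3

294.8699 cm^3


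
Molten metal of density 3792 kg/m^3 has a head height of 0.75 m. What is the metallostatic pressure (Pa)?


Formula: P = rho * g * h
rho * g = 3792 * 9.81 = 37199.52 N/m^3
P = 37199.52 * 0.75 = 27899.6400 Pa

27899.6400 Pa


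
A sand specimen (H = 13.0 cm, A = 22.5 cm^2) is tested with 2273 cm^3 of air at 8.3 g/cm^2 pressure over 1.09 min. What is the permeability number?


Formula: Permeability Number P = (V * H) / (p * A * t)
Numerator: V * H = 2273 * 13.0 = 29549.0
Denominator: p * A * t = 8.3 * 22.5 * 1.09 = 203.5575
P = 29549.0 / 203.5575 = 145.1629

145.1629


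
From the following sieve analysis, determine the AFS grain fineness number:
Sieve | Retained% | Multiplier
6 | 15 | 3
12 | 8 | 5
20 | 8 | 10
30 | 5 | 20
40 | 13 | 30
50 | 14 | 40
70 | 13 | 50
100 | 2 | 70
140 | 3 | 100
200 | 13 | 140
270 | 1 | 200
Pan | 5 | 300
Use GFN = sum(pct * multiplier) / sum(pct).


Formula: GFN = sum(pct * multiplier) / sum(pct)
sum(pct * multiplier) = 5825
sum(pct) = 100
GFN = 5825 / 100 = 58.25

Final answer: 58.25


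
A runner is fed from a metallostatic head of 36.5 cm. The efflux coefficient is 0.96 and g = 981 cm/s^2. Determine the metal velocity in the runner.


Formula: v = Cd * sqrt(2 * g * h)  (Torricelli with discharge coefficient)
2*g*h = 2 * 981 * 36.5 = 71613.0 cm^2/s^2
sqrt(71613.0) = 267.60605 cm/s
v = 0.96 * 267.60605 = 256.9018 cm/s


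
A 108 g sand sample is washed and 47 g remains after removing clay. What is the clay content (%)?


Formula: Clay% = (W_total - W_washed) / W_total * 100
Clay mass = 108 - 47 = 61 g
Clay% = 61 / 108 * 100 = 56.4815%


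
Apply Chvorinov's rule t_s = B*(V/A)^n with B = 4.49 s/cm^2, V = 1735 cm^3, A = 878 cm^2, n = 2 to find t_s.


Formula: t_s = B * (V/A)^n  (Chvorinov's rule, n=2)
Modulus M = V/A = 1735/878 = 1.976082 cm
M^2 = 1.976082^2 = 3.904900 cm^2
t_s = 4.49 * 3.904900 = 17.5330 s

17.5330 s


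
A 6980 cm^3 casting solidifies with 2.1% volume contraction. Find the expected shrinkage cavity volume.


Formula: V_shrink = V_casting * shrinkage_pct / 100
V_shrink = 6980 cm^3 * 2.1 / 100 = 146.5800 cm^3

146.5800 cm^3


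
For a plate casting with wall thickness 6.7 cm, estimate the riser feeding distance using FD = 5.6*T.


Formula: FD = 5.6 * T  (riser feeding-distance rule)
FD = 5.6 * 6.7 cm = 37.5200 cm

37.5200 cm


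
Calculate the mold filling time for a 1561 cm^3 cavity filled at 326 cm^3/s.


Formula: t_fill = V_mold / Q_flow
t = 1561 cm^3 / 326 cm^3/s = 4.7883 s


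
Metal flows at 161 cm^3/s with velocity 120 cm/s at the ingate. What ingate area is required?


Formula: A_ingate = Q / v  (continuity equation)
A = 161 cm^3/s / 120 cm/s = 1.3417 cm^2

Answer: 1.3417 cm^2


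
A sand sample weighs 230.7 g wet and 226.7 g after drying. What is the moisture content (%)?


Formula: MC = (W_wet - W_dry) / W_wet * 100
Water mass = 230.7 - 226.7 = 4.0 g
MC = 4.0 / 230.7 * 100 = 1.7339%

Answer: 1.7339%


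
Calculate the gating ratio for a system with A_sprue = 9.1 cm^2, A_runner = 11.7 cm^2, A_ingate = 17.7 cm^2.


Sprue:Runner:Ingate = 1 : 11.7/9.1 : 17.7/9.1 = 1:1.29:1.95

1:1.29:1.95


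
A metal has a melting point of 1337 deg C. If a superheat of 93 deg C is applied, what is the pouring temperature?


Formula: T_pour = T_melt + Superheat
T_pour = 1337 + 93 = 1430 deg C


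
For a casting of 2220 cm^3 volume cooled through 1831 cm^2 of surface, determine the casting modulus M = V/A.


Formula: Casting Modulus M = V / A
M = 2220 cm^3 / 1831 cm^2 = 1.2125 cm

1.2125 cm


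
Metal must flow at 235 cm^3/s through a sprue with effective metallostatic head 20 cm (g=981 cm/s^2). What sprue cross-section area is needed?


Formula: v = sqrt(2*g*h), A = Q/v
Velocity: v = sqrt(2 * 981 * 20) = sqrt(39240) = 198.0909 cm/s
Sprue area: A = Q / v = 235 / 198.0909 = 1.1863 cm^2

1.1863 cm^2


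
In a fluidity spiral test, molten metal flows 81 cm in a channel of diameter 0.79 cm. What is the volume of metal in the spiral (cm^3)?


Formula: V = pi * (d/2)^2 * L  (cylinder volume)
Radius = 0.79/2 = 0.395 cm
V = pi * 0.395^2 * 81 = 39.7035 cm^3

39.7035 cm^3


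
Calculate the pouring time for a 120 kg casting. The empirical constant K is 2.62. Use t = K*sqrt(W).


Formula: t = K * sqrt(W)
sqrt(W) = sqrt(120) = 10.95445
t = 2.62 * 10.95445 = 28.7007 s

Final answer: 28.7007 s


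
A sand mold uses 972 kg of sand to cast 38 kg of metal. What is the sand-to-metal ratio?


Formula: Sand-to-Metal Ratio = W_sand / W_metal
Ratio = 972 kg / 38 kg = 25.5789

Final answer: 25.5789


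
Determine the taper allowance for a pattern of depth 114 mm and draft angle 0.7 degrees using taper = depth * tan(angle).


Formula: taper = depth * tan(draft_angle)
tan(0.7 deg) = 0.0122179
taper = 114 mm * 0.0122179 = 1.3928 mm


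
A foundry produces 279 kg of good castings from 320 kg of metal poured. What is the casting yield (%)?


Formula: Casting Yield = (W_good / W_total) * 100
Yield = (279 kg / 320 kg) * 100 = 87.1875%


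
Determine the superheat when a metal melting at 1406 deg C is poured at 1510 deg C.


Formula: Superheat = T_pour - T_melt
Superheat = 1510 - 1406 = 104 deg C

104 deg C


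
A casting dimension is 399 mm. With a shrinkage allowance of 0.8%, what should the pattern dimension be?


Formula: L_pattern = L_casting * (1 + shrinkage_rate/100)
Shrinkage factor = 1 + 0.8/100 = 1.008
L_pattern = 399 mm * 1.008 = 402.1920 mm

Answer: 402.1920 mm


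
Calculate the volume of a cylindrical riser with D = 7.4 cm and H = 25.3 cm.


Formula: V = pi * (D/2)^2 * H  (cylinder volume)
Radius = D/2 = 7.4/2 = 3.7 cm
V = pi * 3.7^2 * 25.3 = 1088.1126 cm^3


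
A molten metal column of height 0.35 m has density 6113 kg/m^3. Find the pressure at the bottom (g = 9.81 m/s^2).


Formula: P = rho * g * h
rho * g = 6113 * 9.81 = 59968.53 N/m^3
P = 59968.53 * 0.35 = 20988.9855 Pa

Final answer: 20988.9855 Pa


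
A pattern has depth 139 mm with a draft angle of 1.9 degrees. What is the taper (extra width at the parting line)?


Formula: taper = depth * tan(draft_angle)
tan(1.9 deg) = 0.0331734
taper = 139 mm * 0.0331734 = 4.6111 mm

4.6111 mm


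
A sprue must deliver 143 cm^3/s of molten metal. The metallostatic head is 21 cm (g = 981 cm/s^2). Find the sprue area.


Formula: v = sqrt(2*g*h), A = Q/v
Velocity: v = sqrt(2 * 981 * 21) = sqrt(41202) = 202.9828 cm/s
Sprue area: A = Q / v = 143 / 202.9828 = 0.7045 cm^2

Answer: 0.7045 cm^2


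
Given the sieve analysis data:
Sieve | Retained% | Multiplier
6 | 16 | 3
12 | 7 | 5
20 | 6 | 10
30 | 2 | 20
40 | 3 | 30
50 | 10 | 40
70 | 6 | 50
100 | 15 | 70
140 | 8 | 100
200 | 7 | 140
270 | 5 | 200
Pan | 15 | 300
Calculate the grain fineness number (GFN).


Formula: GFN = sum(pct * multiplier) / sum(pct)
sum(pct * multiplier) = 9303
sum(pct) = 100
GFN = 9303 / 100 = 93.03


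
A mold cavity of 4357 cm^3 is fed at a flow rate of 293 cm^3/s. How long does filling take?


Formula: t_fill = V_mold / Q_flow
t = 4357 cm^3 / 293 cm^3/s = 14.8703 s

14.8703 s


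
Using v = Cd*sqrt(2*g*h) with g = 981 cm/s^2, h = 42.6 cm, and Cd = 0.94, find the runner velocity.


Formula: v = Cd * sqrt(2 * g * h)  (Torricelli with discharge coefficient)
2*g*h = 2 * 981 * 42.6 = 83581.2 cm^2/s^2
sqrt(83581.2) = 289.10413 cm/s
v = 0.94 * 289.10413 = 271.7579 cm/s

Answer: 271.7579 cm/s


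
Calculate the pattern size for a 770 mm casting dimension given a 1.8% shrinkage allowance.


Formula: L_pattern = L_casting * (1 + shrinkage_rate/100)
Shrinkage factor = 1 + 1.8/100 = 1.018
L_pattern = 770 mm * 1.018 = 783.8600 mm


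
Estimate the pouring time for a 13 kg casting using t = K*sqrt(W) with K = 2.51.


Formula: t = K * sqrt(W)
sqrt(W) = sqrt(13) = 3.60555
t = 2.51 * 3.60555 = 9.0499 s

Final answer: 9.0499 s


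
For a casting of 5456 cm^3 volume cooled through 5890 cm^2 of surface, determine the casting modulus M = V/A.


Formula: Casting Modulus M = V / A
M = 5456 cm^3 / 5890 cm^2 = 0.9263 cm

0.9263 cm


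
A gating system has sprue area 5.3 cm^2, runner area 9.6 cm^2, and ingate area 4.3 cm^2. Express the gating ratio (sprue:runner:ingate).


Sprue:Runner:Ingate = 1 : 9.6/5.3 : 4.3/5.3 = 1:1.81:0.81


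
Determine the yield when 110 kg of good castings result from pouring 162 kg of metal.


Formula: Casting Yield = (W_good / W_total) * 100
Yield = (110 kg / 162 kg) * 100 = 67.9012%

Answer: 67.9012%


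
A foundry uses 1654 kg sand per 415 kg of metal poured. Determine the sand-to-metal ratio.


Formula: Sand-to-Metal Ratio = W_sand / W_metal
Ratio = 1654 kg / 415 kg = 3.9855

Final answer: 3.9855


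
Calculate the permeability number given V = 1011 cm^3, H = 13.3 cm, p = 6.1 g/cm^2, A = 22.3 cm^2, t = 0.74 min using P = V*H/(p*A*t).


Formula: Permeability Number P = (V * H) / (p * A * t)
Numerator: V * H = 1011 * 13.3 = 13446.3
Denominator: p * A * t = 6.1 * 22.3 * 0.74 = 100.6622
P = 13446.3 / 100.6622 = 133.5784

Final answer: 133.5784


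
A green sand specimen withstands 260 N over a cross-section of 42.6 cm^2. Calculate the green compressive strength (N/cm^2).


Formula: Compressive Strength = Force / Area
Strength = 260 N / 42.6 cm^2 = 6.1033 N/cm^2

6.1033 N/cm^2


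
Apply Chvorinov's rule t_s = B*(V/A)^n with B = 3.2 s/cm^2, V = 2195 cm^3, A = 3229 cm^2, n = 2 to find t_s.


Formula: t_s = B * (V/A)^n  (Chvorinov's rule, n=2)
Modulus M = V/A = 2195/3229 = 0.679777 cm
M^2 = 0.679777^2 = 0.462097 cm^2
t_s = 3.2 * 0.462097 = 1.4787 s

Answer: 1.4787 s


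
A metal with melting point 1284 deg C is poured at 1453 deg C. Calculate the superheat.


Formula: Superheat = T_pour - T_melt
Superheat = 1453 - 1284 = 169 deg C


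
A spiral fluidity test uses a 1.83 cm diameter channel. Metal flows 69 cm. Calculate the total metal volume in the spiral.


Formula: V = pi * (d/2)^2 * L  (cylinder volume)
Radius = 1.83/2 = 0.915 cm
V = pi * 0.915^2 * 69 = 181.4852 cm^3

Final answer: 181.4852 cm^3


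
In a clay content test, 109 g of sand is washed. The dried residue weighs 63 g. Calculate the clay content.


Formula: Clay% = (W_total - W_washed) / W_total * 100
Clay mass = 109 - 63 = 46 g
Clay% = 46 / 109 * 100 = 42.2018%

Final answer: 42.2018%


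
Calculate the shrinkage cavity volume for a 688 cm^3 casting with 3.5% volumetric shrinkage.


Formula: V_shrink = V_casting * shrinkage_pct / 100
V_shrink = 688 cm^3 * 3.5 / 100 = 24.0800 cm^3


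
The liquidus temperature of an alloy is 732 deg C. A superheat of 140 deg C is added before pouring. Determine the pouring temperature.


Formula: T_pour = T_melt + Superheat
T_pour = 732 + 140 = 872 deg C

Answer: 872 deg C


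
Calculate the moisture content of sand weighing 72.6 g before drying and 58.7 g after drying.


Formula: MC = (W_wet - W_dry) / W_wet * 100
Water mass = 72.6 - 58.7 = 13.9 g
MC = 13.9 / 72.6 * 100 = 19.1460%

Answer: 19.1460%


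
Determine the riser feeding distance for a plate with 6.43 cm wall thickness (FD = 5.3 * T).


Formula: FD = 5.3 * T  (riser feeding-distance rule)
FD = 5.3 * 6.43 cm = 34.0790 cm


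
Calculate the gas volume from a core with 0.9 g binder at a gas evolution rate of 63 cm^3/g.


Formula: V_gas = W_binder * gas_evolution_rate
V = 0.9 g * 63 cm^3/g = 56.7000 cm^3

Final answer: 56.7000 cm^3


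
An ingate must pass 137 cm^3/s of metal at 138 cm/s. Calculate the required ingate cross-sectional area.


Formula: A_ingate = Q / v  (continuity equation)
A = 137 cm^3/s / 138 cm/s = 0.9928 cm^2

Final answer: 0.9928 cm^2


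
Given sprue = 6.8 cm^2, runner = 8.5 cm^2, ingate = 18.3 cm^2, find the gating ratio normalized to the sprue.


Sprue:Runner:Ingate = 1 : 8.5/6.8 : 18.3/6.8 = 1:1.25:2.69

Answer: 1:1.25:2.69


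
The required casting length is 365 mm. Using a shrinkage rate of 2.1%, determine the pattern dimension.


Formula: L_pattern = L_casting * (1 + shrinkage_rate/100)
Shrinkage factor = 1 + 2.1/100 = 1.021
L_pattern = 365 mm * 1.021 = 372.6650 mm

372.6650 mm


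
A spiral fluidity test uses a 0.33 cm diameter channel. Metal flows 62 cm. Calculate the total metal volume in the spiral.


Formula: V = pi * (d/2)^2 * L  (cylinder volume)
Radius = 0.33/2 = 0.165 cm
V = pi * 0.165^2 * 62 = 5.3029 cm^3

Final answer: 5.3029 cm^3


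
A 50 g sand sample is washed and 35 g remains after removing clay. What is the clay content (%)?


Formula: Clay% = (W_total - W_washed) / W_total * 100
Clay mass = 50 - 35 = 15 g
Clay% = 15 / 50 * 100 = 30.0000%

Answer: 30.0000%


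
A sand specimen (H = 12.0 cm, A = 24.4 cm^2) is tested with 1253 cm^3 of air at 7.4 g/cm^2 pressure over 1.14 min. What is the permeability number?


Formula: Permeability Number P = (V * H) / (p * A * t)
Numerator: V * H = 1253 * 12.0 = 15036.0
Denominator: p * A * t = 7.4 * 24.4 * 1.14 = 205.8384
P = 15036.0 / 205.8384 = 73.0476

Answer: 73.0476


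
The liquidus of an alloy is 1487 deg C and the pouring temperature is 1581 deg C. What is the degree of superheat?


Formula: Superheat = T_pour - T_melt
Superheat = 1581 - 1487 = 94 deg C

Answer: 94 deg C


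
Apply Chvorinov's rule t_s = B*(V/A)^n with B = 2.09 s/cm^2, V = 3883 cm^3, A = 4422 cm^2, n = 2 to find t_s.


Formula: t_s = B * (V/A)^n  (Chvorinov's rule, n=2)
Modulus M = V/A = 3883/4422 = 0.878109 cm
M^2 = 0.878109^2 = 0.771075 cm^2
t_s = 2.09 * 0.771075 = 1.6115 s

Answer: 1.6115 s


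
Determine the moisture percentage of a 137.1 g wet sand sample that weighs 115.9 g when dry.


Formula: MC = (W_wet - W_dry) / W_wet * 100
Water mass = 137.1 - 115.9 = 21.2 g
MC = 21.2 / 137.1 * 100 = 15.4632%

Answer: 15.4632%


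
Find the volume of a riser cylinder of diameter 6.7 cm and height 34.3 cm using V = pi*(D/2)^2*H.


Formula: V = pi * (D/2)^2 * H  (cylinder volume)
Radius = D/2 = 6.7/2 = 3.35 cm
V = pi * 3.35^2 * 34.3 = 1209.2988 cm^3


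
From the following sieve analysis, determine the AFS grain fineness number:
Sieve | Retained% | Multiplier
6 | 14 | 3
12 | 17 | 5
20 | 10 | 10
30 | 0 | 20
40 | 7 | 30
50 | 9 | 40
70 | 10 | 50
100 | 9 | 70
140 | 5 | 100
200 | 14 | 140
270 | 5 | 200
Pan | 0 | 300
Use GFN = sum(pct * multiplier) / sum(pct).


Formula: GFN = sum(pct * multiplier) / sum(pct)
sum(pct * multiplier) = 5387
sum(pct) = 100
GFN = 5387 / 100 = 53.87

53.87


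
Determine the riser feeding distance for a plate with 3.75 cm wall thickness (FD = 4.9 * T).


Formula: FD = 4.9 * T  (riser feeding-distance rule)
FD = 4.9 * 3.75 cm = 18.3750 cm

18.3750 cm


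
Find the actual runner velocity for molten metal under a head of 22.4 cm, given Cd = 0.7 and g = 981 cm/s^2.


Formula: v = Cd * sqrt(2 * g * h)  (Torricelli with discharge coefficient)
2*g*h = 2 * 981 * 22.4 = 43948.8 cm^2/s^2
sqrt(43948.8) = 209.63969 cm/s
v = 0.7 * 209.63969 = 146.7478 cm/s


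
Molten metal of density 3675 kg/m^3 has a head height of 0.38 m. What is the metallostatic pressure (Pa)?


Formula: P = rho * g * h
rho * g = 3675 * 9.81 = 36051.75 N/m^3
P = 36051.75 * 0.38 = 13699.6650 Pa

Answer: 13699.6650 Pa


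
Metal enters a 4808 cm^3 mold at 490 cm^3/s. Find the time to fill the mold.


Formula: t_fill = V_mold / Q_flow
t = 4808 cm^3 / 490 cm^3/s = 9.8122 s

9.8122 s


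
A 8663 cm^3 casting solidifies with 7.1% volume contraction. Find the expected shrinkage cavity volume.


Formula: V_shrink = V_casting * shrinkage_pct / 100
V_shrink = 8663 cm^3 * 7.1 / 100 = 615.0730 cm^3

Final answer: 615.0730 cm^3


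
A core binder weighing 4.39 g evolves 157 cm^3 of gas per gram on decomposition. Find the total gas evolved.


Formula: V_gas = W_binder * gas_evolution_rate
V = 4.39 g * 157 cm^3/g = 689.2300 cm^3

Answer: 689.2300 cm^3


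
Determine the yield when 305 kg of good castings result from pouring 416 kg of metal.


Formula: Casting Yield = (W_good / W_total) * 100
Yield = (305 kg / 416 kg) * 100 = 73.3173%

73.3173%


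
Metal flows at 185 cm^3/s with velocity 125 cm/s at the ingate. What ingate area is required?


Formula: A_ingate = Q / v  (continuity equation)
A = 185 cm^3/s / 125 cm/s = 1.4800 cm^2

Answer: 1.4800 cm^2


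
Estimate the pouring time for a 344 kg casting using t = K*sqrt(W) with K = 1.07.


Formula: t = K * sqrt(W)
sqrt(W) = sqrt(344) = 18.54724
t = 1.07 * 18.54724 = 19.8455 s

19.8455 s


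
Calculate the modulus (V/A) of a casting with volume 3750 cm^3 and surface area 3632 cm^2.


Formula: Casting Modulus M = V / A
M = 3750 cm^3 / 3632 cm^2 = 1.0325 cm


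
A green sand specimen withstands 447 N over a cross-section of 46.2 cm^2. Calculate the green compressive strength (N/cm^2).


Formula: Compressive Strength = Force / Area
Strength = 447 N / 46.2 cm^2 = 9.6753 N/cm^2


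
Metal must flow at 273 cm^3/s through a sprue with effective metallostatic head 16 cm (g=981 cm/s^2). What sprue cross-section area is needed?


Formula: v = sqrt(2*g*h), A = Q/v
Velocity: v = sqrt(2 * 981 * 16) = sqrt(31392) = 177.1779 cm/s
Sprue area: A = Q / v = 273 / 177.1779 = 1.5408 cm^2


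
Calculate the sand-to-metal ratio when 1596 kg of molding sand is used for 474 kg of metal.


Formula: Sand-to-Metal Ratio = W_sand / W_metal
Ratio = 1596 kg / 474 kg = 3.3671

Final answer: 3.3671


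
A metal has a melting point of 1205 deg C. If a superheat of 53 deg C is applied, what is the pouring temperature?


Formula: T_pour = T_melt + Superheat
T_pour = 1205 + 53 = 1258 deg C

Final answer: 1258 deg C


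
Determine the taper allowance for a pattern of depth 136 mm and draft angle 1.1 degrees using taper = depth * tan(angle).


Formula: taper = depth * tan(draft_angle)
tan(1.1 deg) = 0.0192010
taper = 136 mm * 0.0192010 = 2.6113 mm

Answer: 2.6113 mm


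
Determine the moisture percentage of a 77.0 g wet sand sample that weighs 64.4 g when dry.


Formula: MC = (W_wet - W_dry) / W_wet * 100
Water mass = 77.0 - 64.4 = 12.6 g
MC = 12.6 / 77.0 * 100 = 16.3636%


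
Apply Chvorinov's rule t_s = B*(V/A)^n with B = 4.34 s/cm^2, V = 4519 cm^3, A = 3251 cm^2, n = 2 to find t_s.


Formula: t_s = B * (V/A)^n  (Chvorinov's rule, n=2)
Modulus M = V/A = 4519/3251 = 1.390034 cm
M^2 = 1.390034^2 = 1.932195 cm^2
t_s = 4.34 * 1.932195 = 8.3857 s

8.3857 s
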